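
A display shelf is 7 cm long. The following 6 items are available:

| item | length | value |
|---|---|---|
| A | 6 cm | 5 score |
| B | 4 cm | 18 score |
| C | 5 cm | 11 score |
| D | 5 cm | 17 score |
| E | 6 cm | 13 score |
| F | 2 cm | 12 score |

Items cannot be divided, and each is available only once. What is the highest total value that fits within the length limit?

30 score

Check high-value combinations within 7 cm:
- B+F: length 4+2=6, value 18+12=30
- D+F: length 5+2=7, value 17+12=29
- C+F: length 5+2=7, value 11+12=23
Best: 30 score.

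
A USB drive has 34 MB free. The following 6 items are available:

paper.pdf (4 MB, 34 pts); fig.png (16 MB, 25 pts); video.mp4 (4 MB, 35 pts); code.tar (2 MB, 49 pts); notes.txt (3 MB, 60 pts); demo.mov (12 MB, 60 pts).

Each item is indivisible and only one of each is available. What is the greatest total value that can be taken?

238 pts

This is a 0/1 knapsack; check combinations near the capacity.
- paper.pdf+video.mp4+code.tar+notes.txt+demo.mov: size 4+4+2+3+12=25, value 34+35+49+60+60=238
- video.mp4+code.tar+notes.txt+demo.mov: size 4+2+3+12=21, value 35+49+60+60=204
- paper.pdf+code.tar+notes.txt+demo.mov: size 4+2+3+12=21, value 34+49+60+60=203
- paper.pdf+fig.png+video.mp4+code.tar+notes.txt: size 4+16+4+2+3=29, value 34+25+35+49+60=203
Best: 238 pts.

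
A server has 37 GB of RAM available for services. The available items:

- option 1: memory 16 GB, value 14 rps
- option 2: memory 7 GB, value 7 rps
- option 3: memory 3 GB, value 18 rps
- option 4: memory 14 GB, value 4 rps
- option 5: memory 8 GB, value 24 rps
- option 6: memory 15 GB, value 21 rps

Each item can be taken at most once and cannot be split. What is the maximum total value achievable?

This is a 0/1 knapsack; check combinations near the capacity.
- option 2+option 3+option 5+option 6: memory 7+3+8+15=33, value 7+18+24+21=70
- option 3+option 5+option 6: memory 3+8+15=26, value 18+24+21=63
- option 1+option 2+option 3+option 5: memory 16+7+3+8=34, value 14+7+18+24=63
Best: 70 rps.

70 rps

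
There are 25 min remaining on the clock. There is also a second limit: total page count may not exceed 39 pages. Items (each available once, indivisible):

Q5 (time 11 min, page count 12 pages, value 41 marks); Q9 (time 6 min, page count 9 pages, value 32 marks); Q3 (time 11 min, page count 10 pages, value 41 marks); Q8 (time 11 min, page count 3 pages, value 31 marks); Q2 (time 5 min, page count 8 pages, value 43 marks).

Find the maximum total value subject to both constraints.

116 marks

Feasible sets respecting both limits:
- Q5+Q9+Q2: time 22, page count 29, value 116
- Q9+Q3+Q2: time 22, page count 27, value 116
- Q9+Q8+Q2: time 22, page count 20, value 106
Best: 116 marks.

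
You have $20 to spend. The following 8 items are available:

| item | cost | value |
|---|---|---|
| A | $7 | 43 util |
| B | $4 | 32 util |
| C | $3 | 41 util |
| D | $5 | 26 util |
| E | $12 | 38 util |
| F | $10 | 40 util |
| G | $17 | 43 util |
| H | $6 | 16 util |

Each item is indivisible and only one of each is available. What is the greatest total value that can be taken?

142 util

Check high-value combinations within $20:
- A+B+C+D: cost 7+4+3+5=19, value 43+32+41+26=142
- A+B+C+H: cost 7+4+3+6=20, value 43+32+41+16=132
- A+C+F: cost 7+3+10=20, value 43+41+40=124
Best: 142 util.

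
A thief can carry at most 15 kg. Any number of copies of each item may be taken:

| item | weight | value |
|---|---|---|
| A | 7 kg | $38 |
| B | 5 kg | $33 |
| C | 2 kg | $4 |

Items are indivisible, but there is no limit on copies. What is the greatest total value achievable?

$99

Best value-per-unit is B at 33/5, and filling with it alone uses weight 3×5=15. No mix of the others beats 3×33 = 99.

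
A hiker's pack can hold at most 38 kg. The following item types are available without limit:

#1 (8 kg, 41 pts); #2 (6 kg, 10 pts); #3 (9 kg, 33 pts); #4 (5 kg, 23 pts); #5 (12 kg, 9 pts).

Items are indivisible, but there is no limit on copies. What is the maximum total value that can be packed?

187 pts

Best value-per-unit is #1 at 41/8; filling with it alone gives 4×41 = 164.
Optimal mix: 4×#1 + 1×#4 → weight 37, value 187.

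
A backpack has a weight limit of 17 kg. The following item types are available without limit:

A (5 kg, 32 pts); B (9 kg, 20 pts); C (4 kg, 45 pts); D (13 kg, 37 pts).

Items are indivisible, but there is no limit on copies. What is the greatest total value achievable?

180 pts

Best value-per-unit is C at 45/4, and filling with it alone uses weight 4×4=16. No mix of the others beats 4×45 = 180.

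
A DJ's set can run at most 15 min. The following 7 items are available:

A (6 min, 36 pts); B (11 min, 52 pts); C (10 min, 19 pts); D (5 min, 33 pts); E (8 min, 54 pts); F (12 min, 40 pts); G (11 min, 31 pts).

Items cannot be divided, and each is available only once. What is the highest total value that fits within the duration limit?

Check high-value combinations within 15 min:
- A+E: duration 6+8=14, value 36+54=90
- D+E: duration 5+8=13, value 33+54=87
- A+D: duration 6+5=11, value 36+33=69
- E: duration 8, value 54
- B: duration 11, value 52
Best: 90 pts.

90 pts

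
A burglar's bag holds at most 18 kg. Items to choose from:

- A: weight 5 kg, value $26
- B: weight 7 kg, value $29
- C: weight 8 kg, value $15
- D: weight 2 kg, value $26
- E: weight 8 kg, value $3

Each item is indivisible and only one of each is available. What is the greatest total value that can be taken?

$81

Check high-value combinations within 18 kg:
- A+B+D: weight 5+7+2=14, value 26+29+26=81
- B+C+D: weight 7+8+2=17, value 29+15+26=70
- A+C+D: weight 5+8+2=15, value 26+15+26=67
Best: $81.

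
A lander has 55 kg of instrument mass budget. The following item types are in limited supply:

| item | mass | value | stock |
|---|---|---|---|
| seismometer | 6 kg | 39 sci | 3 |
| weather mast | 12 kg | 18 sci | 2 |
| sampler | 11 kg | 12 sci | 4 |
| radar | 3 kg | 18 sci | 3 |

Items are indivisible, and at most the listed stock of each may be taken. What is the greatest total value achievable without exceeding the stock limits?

Top feasible selections:
- 3×seismometer + 2×weather mast + 3×radar: mass 51, value 207
- 3×seismometer + 1×weather mast + 1×sampler + 3×radar: mass 50, value 201
- 3×seismometer + 2×sampler + 3×radar: mass 49, value 195
- 3×seismometer + 1×weather mast + 3×radar: mass 39, value 189
Best: 207 sci.

207 sci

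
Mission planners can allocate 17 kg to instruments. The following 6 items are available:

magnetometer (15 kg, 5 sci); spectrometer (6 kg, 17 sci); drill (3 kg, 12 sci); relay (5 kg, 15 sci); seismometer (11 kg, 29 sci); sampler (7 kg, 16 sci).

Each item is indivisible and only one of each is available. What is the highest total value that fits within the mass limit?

46 sci

Check high-value combinations within 17 kg:
- spectrometer+seismometer: mass 6+11=17, value 17+29=46
- spectrometer+drill+sampler: mass 6+3+7=16, value 17+12+16=45
- spectrometer+drill+relay: mass 6+3+5=14, value 17+12+15=44
- relay+seismometer: mass 5+11=16, value 15+29=44
Best: 46 sci.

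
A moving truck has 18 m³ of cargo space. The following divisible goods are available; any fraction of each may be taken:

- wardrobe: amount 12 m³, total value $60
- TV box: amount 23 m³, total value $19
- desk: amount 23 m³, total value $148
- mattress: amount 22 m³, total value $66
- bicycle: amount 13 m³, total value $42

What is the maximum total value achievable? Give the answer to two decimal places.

115.83

Take in order of value per unit:
- desk (148/23 per unit): 18 of 23 → value 18×148/23 = 115.8261, running total 115.83
Total 115.83.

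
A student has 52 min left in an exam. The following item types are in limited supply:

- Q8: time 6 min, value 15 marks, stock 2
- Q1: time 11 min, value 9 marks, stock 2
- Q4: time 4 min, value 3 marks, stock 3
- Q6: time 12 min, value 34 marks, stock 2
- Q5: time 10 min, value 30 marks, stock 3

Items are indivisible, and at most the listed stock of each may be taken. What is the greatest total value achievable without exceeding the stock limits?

143 marks

Top feasible selections:
- 1×Q8 + 2×Q6 + 2×Q5: time 50, value 143
- 1×Q8 + 1×Q4 + 1×Q6 + 3×Q5: time 52, value 142
Best: 143 marks.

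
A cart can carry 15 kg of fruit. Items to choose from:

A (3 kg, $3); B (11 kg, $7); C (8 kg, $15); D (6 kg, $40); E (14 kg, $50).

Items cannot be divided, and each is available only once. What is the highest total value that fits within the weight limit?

$55

This is a 0/1 knapsack; check combinations near the capacity.
- C+D: weight 8+6=14, value 15+40=55
- E: weight 14, value 50
- A+D: weight 3+6=9, value 3+40=43
- D: weight 6, value 40
- A+C: weight 3+8=11, value 3+15=18
Best: $55.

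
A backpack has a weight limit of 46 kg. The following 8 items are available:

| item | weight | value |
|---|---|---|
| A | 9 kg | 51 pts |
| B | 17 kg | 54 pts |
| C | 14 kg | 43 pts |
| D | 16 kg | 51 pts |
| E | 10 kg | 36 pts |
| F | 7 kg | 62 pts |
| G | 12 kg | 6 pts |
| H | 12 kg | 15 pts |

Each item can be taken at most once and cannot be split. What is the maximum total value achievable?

207 pts

Check high-value combinations within 46 kg:
- A+C+D+F: weight 9+14+16+7=46, value 51+43+51+62=207
- A+B+E+F: weight 9+17+10+7=43, value 51+54+36+62=203
- A+D+E+F: weight 9+16+10+7=42, value 51+51+36+62=200
- A+C+E+F: weight 9+14+10+7=40, value 51+43+36+62=192
- A+B+F+H: weight 9+17+7+12=45, value 51+54+62+15=182
Best: 207 pts.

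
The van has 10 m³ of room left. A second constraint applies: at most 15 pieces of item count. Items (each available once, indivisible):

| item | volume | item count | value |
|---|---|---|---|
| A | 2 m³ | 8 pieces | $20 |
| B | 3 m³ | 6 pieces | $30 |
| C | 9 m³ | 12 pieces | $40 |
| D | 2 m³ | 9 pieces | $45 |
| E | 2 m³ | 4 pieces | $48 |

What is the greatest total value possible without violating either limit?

Feasible sets respecting both limits:
- D+E: volume 4, item count 13, value 93
- B+E: volume 5, item count 10, value 78
- B+D: volume 5, item count 15, value 75
- A+E: volume 4, item count 12, value 68
Best: $93.

$93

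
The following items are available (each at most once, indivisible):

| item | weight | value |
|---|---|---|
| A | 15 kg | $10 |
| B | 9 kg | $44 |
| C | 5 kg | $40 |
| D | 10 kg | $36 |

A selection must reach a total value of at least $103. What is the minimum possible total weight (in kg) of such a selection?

Subsets with value ≥ 103, sorted by total weight:
- B+C+D: weight 24, value 120
- A+B+C+D: weight 39, value 130
Minimum weight: 24 kg.

24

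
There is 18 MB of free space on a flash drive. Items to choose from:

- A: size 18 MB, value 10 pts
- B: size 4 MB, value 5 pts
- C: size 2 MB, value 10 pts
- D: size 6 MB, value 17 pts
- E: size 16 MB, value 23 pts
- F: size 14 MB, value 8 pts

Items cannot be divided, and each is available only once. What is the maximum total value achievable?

33 pts

This is a 0/1 knapsack; check combinations near the capacity.
- C+E: size 2+16=18, value 10+23=33
- B+C+D: size 4+2+6=12, value 5+10+17=32
- C+D: size 2+6=8, value 10+17=27
- E: size 16, value 23
Best: 33 pts.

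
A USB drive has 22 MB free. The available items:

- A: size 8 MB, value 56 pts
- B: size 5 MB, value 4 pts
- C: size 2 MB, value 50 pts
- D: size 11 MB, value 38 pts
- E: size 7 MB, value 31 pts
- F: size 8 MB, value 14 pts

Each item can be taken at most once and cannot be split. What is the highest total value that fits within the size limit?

144 pts

Check high-value combinations within 22 MB:
- A+C+D: size 8+2+11=21, value 56+50+38=144
- A+B+C+E: size 8+5+2+7=22, value 56+4+50+31=141
- A+C+E: size 8+2+7=17, value 56+50+31=137
- A+C+F: size 8+2+8=18, value 56+50+14=120
- C+D+E: size 2+11+7=20, value 50+38+31=119
Best: 144 pts.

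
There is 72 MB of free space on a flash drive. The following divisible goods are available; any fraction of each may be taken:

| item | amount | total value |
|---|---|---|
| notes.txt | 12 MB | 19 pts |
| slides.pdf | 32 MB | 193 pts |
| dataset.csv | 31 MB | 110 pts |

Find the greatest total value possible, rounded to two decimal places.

Take in order of value per unit:
- slides.pdf (193/32 per unit): all 32 → value 193, running total 193.00
- dataset.csv (110/31 per unit): all 31 → value 110, running total 303.00
- notes.txt (19/12 per unit): 9 of 12 → value 9×19/12 = 14.2500, running total 317.25
Total 317.25.

317.25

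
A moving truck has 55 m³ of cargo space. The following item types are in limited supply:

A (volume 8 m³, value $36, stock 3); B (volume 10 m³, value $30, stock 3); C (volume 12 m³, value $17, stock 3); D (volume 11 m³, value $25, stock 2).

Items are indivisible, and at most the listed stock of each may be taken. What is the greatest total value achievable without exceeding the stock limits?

Top feasible selections:
- 3×A + 3×B: volume 54, value 198
- 3×A + 2×B + 1×D: volume 55, value 193
Best: $198.

$198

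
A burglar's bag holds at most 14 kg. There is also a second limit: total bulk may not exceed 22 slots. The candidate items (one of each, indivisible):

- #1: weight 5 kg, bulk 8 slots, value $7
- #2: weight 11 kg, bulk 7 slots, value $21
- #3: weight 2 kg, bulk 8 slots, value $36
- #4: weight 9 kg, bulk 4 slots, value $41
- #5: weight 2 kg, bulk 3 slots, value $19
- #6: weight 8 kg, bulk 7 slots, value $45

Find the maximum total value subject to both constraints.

Feasible sets respecting both limits:
- #3+#5+#6: weight 12, bulk 18, value 100
- #3+#4+#5: weight 13, bulk 15, value 96
- #3+#6: weight 10, bulk 15, value 81
- #3+#4: weight 11, bulk 12, value 77
Best: $100.

$100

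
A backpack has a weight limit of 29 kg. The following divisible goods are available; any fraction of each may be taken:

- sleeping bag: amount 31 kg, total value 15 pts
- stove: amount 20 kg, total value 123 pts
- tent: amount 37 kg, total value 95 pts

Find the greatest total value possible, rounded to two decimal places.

Take in order of value per unit:
- stove (123/20 per unit): all 20 → value 123, running total 123.00
- tent (95/37 per unit): 9 of 37 → value 9×95/37 = 23.1081, running total 146.11
Total 146.11.

146.11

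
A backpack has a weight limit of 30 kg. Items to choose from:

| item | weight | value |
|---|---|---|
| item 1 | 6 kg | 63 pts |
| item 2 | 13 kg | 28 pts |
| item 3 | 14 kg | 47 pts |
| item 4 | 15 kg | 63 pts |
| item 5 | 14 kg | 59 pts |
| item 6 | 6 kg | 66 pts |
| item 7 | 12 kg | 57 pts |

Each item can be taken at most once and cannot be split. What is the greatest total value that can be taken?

Check high-value combinations within 30 kg:
- item 1+item 4+item 6: weight 6+15+6=27, value 63+63+66=192
- item 1+item 5+item 6: weight 6+14+6=26, value 63+59+66=188
- item 1+item 6+item 7: weight 6+6+12=24, value 63+66+57=186
Best: 192 pts.

192 pts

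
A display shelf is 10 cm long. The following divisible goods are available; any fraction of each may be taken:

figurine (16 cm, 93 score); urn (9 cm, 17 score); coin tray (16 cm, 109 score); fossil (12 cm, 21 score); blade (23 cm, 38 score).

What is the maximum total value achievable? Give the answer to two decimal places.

68.13

Take in order of value per unit:
- coin tray (109/16 per unit): 10 of 16 → value 10×109/16 = 68.1250, running total 68.13
Total 68.13.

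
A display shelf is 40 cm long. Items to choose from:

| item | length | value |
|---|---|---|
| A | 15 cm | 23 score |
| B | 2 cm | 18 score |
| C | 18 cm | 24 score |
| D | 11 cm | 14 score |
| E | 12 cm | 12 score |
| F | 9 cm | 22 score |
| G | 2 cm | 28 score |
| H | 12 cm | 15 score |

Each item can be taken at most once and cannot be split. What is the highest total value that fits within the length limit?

Check high-value combinations within 40 cm:
- A+B+F+G+H: length 15+2+9+2+12=40, value 23+18+22+28+15=106
- A+B+D+F+G: length 15+2+11+9+2=39, value 23+18+14+22+28=105
- A+B+E+F+G: length 15+2+12+9+2=40, value 23+18+12+22+28=103
Best: 106 score.

106 score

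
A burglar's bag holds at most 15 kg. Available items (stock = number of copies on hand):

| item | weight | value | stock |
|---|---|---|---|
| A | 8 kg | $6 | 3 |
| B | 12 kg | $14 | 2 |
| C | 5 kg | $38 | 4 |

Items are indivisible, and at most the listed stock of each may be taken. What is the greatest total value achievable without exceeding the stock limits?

Top feasible selections:
- 3×C: weight 15, value 114
- 2×C: weight 10, value 76
- 1×A + 1×C: weight 13, value 44
Best: $114.

$114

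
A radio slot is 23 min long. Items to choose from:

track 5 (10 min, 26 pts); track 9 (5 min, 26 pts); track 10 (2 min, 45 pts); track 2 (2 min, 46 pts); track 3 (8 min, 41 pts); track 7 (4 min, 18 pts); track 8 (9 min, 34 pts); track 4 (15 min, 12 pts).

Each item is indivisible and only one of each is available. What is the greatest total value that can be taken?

Check high-value combinations within 23 min:
- track 9+track 10+track 2+track 3+track 7: duration 5+2+2+8+4=21, value 26+45+46+41+18=176
- track 9+track 10+track 2+track 7+track 8: duration 5+2+2+4+9=22, value 26+45+46+18+34=169
- track 10+track 2+track 3+track 8: duration 2+2+8+9=21, value 45+46+41+34=166
- track 5+track 9+track 10+track 2+track 7: duration 10+5+2+2+4=23, value 26+26+45+46+18=161
- track 9+track 10+track 2+track 3: duration 5+2+2+8=17, value 26+45+46+41=158
Best: 176 pts.

176 pts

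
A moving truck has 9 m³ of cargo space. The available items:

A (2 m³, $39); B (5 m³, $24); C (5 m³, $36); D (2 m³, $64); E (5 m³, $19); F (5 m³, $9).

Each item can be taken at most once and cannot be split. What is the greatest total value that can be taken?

$139

Check high-value combinations within 9 m³:
- A+C+D: volume 2+5+2=9, value 39+36+64=139
- A+B+D: volume 2+5+2=9, value 39+24+64=127
- A+D+E: volume 2+2+5=9, value 39+64+19=122
- A+D+F: volume 2+2+5=9, value 39+64+9=112
- A+D: volume 2+2=4, value 39+64=103
Best: $139.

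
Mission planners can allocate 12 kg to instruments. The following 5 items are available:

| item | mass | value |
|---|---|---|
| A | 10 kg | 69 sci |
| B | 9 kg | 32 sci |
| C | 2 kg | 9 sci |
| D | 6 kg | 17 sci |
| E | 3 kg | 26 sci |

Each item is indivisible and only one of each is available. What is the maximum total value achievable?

Check high-value combinations within 12 kg:
- A+C: mass 10+2=12, value 69+9=78
- A: mass 10, value 69
- B+E: mass 9+3=12, value 32+26=58
- C+D+E: mass 2+6+3=11, value 9+17+26=52
- D+E: mass 6+3=9, value 17+26=43
Best: 78 sci.

78 sci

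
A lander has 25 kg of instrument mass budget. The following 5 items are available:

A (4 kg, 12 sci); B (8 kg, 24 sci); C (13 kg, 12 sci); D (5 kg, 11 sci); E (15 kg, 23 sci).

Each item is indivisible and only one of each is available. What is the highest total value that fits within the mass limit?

48 sci

This is a 0/1 knapsack; check combinations near the capacity.
- A+B+C: mass 4+8+13=25, value 12+24+12=48
- A+B+D: mass 4+8+5=17, value 12+24+11=47
- B+E: mass 8+15=23, value 24+23=47
- A+D+E: mass 4+5+15=24, value 12+11+23=46
- A+B: mass 4+8=12, value 12+24=36
Best: 48 sci.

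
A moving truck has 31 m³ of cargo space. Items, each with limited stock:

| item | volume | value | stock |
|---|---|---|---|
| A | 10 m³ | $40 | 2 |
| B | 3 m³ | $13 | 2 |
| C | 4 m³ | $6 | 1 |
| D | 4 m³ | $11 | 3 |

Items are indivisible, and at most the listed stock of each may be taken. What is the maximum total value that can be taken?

Top feasible selections:
- 2×A + 2×B + 1×D: volume 30, value 117
- 2×A + 1×B + 2×D: volume 31, value 115
- 2×A + 2×B + 1×C: volume 30, value 112
Best: $117.

$117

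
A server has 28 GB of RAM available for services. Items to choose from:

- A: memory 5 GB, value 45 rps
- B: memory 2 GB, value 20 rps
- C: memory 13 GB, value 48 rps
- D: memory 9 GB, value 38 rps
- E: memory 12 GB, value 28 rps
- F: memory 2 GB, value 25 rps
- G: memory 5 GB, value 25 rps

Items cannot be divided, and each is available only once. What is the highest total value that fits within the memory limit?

Check high-value combinations within 28 GB:
- A+B+C+F+G: memory 5+2+13+2+5=27, value 45+20+48+25+25=163
- A+B+D+F+G: memory 5+2+9+2+5=23, value 45+20+38+25+25=153
- A+C+F+G: memory 5+13+2+5=25, value 45+48+25+25=143
- A+B+E+F+G: memory 5+2+12+2+5=26, value 45+20+28+25+25=143
Best: 163 rps.

163 rps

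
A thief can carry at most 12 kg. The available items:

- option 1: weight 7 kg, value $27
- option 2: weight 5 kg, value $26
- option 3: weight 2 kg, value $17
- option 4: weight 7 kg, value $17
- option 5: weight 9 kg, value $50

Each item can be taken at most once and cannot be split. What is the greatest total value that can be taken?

Check high-value combinations within 12 kg:
- option 3+option 5: weight 2+9=11, value 17+50=67
- option 1+option 2: weight 7+5=12, value 27+26=53
- option 5: weight 9, value 50
Best: $67.

$67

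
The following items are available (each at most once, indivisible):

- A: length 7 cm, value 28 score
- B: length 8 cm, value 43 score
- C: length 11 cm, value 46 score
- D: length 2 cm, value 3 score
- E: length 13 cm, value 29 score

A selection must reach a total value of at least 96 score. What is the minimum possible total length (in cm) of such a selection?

26

Subsets with value ≥ 96, sorted by total length:
- A+B+C: length 26, value 117
- A+B+C+D: length 28, value 120
- A+B+E: length 28, value 100
- A+B+D+E: length 30, value 103
Minimum length: 26 cm.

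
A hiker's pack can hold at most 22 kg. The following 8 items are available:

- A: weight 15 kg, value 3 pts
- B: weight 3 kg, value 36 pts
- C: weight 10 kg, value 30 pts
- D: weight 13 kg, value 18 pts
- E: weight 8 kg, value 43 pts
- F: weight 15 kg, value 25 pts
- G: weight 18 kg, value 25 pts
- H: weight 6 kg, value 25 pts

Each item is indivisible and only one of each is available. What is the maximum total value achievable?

Check high-value combinations within 22 kg:
- B+C+E: weight 3+10+8=21, value 36+30+43=109
- B+E+H: weight 3+8+6=17, value 36+43+25=104
- B+C+H: weight 3+10+6=19, value 36+30+25=91
Best: 109 pts.

109 pts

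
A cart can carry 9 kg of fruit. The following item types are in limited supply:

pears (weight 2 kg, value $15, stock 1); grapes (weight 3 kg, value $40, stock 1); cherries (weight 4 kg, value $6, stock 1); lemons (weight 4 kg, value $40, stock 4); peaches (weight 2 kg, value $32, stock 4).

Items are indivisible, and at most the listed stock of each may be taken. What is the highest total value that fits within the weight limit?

$136

Best selections within weight 9 and stock limits:
- 1×grapes + 3×peaches: weight 9, value 136
- 4×peaches: weight 8, value 128
Best: $136.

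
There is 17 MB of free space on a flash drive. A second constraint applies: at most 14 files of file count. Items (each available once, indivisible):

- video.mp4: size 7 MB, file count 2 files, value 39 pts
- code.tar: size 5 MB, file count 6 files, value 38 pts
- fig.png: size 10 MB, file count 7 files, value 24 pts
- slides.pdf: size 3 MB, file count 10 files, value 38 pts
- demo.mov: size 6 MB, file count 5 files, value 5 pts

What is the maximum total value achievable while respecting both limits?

77 pts

Feasible sets respecting both limits:
- video.mp4+code.tar: size 12, file count 8, value 77
- video.mp4+slides.pdf: size 10, file count 12, value 77
- video.mp4+fig.png: size 17, file count 9, value 63
Best: 77 pts.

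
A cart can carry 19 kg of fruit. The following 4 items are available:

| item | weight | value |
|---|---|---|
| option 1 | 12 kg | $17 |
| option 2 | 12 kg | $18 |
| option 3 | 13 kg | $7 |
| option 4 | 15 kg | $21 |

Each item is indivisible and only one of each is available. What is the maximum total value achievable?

$21

Check high-value combinations within 19 kg:
- option 4: weight 15, value 21
- option 2: weight 12, value 18
- option 1: weight 12, value 17
- option 3: weight 13, value 7
Best: $21.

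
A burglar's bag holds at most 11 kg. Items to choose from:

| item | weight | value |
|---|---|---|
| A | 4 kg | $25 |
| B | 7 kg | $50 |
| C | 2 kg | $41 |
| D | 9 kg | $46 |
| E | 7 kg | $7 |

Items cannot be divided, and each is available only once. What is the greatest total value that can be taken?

Check high-value combinations within 11 kg:
- B+C: weight 7+2=9, value 50+41=91
- C+D: weight 2+9=11, value 41+46=87
- A+B: weight 4+7=11, value 25+50=75
- A+C: weight 4+2=6, value 25+41=66
Best: $91.

$91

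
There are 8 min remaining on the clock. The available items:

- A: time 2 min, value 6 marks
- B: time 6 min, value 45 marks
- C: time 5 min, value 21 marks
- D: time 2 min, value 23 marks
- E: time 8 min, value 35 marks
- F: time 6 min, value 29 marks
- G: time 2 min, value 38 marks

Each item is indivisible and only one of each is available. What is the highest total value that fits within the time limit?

Check high-value combinations within 8 min:
- B+G: time 6+2=8, value 45+38=83
- B+D: time 6+2=8, value 45+23=68
- A+D+G: time 2+2+2=6, value 6+23+38=67
- F+G: time 6+2=8, value 29+38=67
- D+G: time 2+2=4, value 23+38=61
Best: 83 marks.

83 marks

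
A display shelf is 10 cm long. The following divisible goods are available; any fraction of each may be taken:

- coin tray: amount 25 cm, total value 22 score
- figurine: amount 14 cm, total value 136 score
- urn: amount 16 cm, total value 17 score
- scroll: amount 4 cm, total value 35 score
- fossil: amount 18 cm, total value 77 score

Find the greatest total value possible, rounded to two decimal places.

97.14

Take in order of value per unit:
- figurine (136/14 per unit): 10 of 14 → value 10×136/14 = 97.1429, running total 97.14
Total 97.14.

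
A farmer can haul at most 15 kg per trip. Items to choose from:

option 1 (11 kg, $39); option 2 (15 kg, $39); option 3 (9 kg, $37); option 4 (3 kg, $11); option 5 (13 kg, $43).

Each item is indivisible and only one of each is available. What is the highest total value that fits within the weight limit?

Check high-value combinations within 15 kg:
- option 1+option 4: weight 11+3=14, value 39+11=50
- option 3+option 4: weight 9+3=12, value 37+11=48
- option 5: weight 13, value 43
Best: $50.

$50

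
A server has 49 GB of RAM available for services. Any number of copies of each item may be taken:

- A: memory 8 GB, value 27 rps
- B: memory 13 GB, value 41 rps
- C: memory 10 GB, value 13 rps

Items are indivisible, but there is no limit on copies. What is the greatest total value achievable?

162 rps

Best value-per-unit is A at 27/8, and filling with it alone uses memory 6×8=48. No mix of the others beats 6×27 = 162.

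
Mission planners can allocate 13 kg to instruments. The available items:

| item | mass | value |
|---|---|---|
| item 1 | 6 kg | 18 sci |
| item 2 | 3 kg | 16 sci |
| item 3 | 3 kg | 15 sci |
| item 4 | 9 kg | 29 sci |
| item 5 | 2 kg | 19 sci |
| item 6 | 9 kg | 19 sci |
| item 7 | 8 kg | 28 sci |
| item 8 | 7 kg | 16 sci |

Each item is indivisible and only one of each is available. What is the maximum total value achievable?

63 sci

Check high-value combinations within 13 kg:
- item 2+item 5+item 7: mass 3+2+8=13, value 16+19+28=63
- item 3+item 5+item 7: mass 3+2+8=13, value 15+19+28=62
- item 1+item 2+item 5: mass 6+3+2=11, value 18+16+19=53
Best: 63 sci.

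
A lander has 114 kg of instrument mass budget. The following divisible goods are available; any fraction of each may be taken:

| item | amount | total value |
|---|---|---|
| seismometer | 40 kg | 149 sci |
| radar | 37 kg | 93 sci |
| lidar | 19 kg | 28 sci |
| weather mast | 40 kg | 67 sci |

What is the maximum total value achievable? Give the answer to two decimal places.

303.98

Take in order of value per unit:
- seismometer (149/40 per unit): all 40 → value 149, running total 149.00
- radar (93/37 per unit): all 37 → value 93, running total 242.00
- weather mast (67/40 per unit): 37 of 40 → value 37×67/40 = 61.9750, running total 303.98
Total 303.98.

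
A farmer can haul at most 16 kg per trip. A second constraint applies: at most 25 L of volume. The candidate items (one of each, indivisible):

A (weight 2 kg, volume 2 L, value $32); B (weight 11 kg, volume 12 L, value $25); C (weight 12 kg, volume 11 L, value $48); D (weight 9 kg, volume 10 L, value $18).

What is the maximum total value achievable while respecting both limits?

Feasible sets respecting both limits:
- A+C: weight 14, volume 13, value 80
- A+B: weight 13, volume 14, value 57
- A+D: weight 11, volume 12, value 50
- C: weight 12, volume 11, value 48
Best: $80.

$80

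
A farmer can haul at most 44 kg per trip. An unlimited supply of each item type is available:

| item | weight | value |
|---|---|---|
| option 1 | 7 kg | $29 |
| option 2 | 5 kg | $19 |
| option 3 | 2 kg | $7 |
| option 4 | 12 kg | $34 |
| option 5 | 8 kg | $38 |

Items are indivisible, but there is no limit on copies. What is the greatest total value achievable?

Best value-per-unit is option 5 at 38/8; filling with it alone gives 5×38 = 190.
Optimal mix: 2×option 3 + 5×option 5 → weight 44, value 204.

$204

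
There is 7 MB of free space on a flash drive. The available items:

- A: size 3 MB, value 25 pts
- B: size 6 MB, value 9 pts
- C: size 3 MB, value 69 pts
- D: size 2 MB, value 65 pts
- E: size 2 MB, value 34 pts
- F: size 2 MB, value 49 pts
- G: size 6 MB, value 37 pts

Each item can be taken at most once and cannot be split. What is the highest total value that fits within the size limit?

183 pts

This is a 0/1 knapsack; check combinations near the capacity.
- C+D+F: size 3+2+2=7, value 69+65+49=183
- C+D+E: size 3+2+2=7, value 69+65+34=168
- C+E+F: size 3+2+2=7, value 69+34+49=152
- D+E+F: size 2+2+2=6, value 65+34+49=148
Best: 183 pts.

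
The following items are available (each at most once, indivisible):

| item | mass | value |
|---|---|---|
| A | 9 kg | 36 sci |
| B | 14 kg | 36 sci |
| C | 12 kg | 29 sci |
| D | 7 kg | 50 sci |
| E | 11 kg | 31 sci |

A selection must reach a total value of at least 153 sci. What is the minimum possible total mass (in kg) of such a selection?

Subsets with value ≥ 153, sorted by total mass:
- A+B+D+E: mass 41, value 153
- A+B+C+D+E: mass 53, value 182
Minimum mass: 41 kg.

41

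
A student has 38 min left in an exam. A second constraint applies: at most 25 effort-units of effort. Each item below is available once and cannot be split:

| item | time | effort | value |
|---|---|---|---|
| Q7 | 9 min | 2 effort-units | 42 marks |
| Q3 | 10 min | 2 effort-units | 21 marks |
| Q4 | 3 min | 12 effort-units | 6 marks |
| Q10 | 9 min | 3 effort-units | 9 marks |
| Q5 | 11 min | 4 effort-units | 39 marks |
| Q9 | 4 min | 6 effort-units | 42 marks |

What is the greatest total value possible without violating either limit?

144 marks

Feasible sets respecting both limits:
- Q7+Q3+Q5+Q9: time 34, effort 14, value 144
- Q7+Q10+Q5+Q9: time 33, effort 15, value 132
- Q7+Q4+Q5+Q9: time 27, effort 24, value 129
- Q7+Q5+Q9: time 24, effort 12, value 123
Best: 144 marks.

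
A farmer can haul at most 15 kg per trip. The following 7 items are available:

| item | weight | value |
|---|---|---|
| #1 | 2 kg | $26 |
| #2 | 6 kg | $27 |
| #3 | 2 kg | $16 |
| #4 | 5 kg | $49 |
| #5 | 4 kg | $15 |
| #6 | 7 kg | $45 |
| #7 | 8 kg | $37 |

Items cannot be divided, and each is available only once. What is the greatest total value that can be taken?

This is a 0/1 knapsack; check combinations near the capacity.
- #1+#4+#6: weight 2+5+7=14, value 26+49+45=120
- #1+#2+#3+#4: weight 2+6+2+5=15, value 26+27+16+49=118
- #1+#4+#7: weight 2+5+8=15, value 26+49+37=112
- #3+#4+#6: weight 2+5+7=14, value 16+49+45=110
- #1+#3+#4+#5: weight 2+2+5+4=13, value 26+16+49+15=106
Best: $120.

$120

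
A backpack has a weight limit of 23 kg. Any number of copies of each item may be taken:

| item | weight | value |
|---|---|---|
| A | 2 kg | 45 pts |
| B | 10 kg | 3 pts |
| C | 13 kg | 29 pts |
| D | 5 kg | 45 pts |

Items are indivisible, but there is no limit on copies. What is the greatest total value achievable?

Best value-per-unit is A at 45/2, and filling with it alone uses weight 11×2=22. No mix of the others beats 11×45 = 495.

495 pts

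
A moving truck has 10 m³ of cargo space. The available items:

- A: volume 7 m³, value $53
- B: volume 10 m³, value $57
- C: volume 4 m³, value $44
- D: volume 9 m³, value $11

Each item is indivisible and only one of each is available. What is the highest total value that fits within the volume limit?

$57

Check high-value combinations within 10 m³:
- B: volume 10, value 57
- A: volume 7, value 53
- C: volume 4, value 44
Best: $57.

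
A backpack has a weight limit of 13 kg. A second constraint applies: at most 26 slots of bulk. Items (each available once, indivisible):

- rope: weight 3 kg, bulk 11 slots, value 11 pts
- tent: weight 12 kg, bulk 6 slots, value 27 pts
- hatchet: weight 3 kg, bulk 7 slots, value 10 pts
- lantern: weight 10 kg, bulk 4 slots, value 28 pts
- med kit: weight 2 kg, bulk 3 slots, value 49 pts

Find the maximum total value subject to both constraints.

Feasible sets respecting both limits:
- lantern+med kit: weight 12, bulk 7, value 77
- rope+hatchet+med kit: weight 8, bulk 21, value 70
- rope+med kit: weight 5, bulk 14, value 60
- hatchet+med kit: weight 5, bulk 10, value 59
Best: 77 pts.

77 pts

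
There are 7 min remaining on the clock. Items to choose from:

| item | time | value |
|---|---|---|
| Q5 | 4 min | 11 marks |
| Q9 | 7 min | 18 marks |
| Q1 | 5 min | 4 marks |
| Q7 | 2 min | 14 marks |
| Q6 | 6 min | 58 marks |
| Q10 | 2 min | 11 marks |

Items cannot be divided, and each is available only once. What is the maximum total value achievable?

58 marks

Check high-value combinations within 7 min:
- Q6: time 6, value 58
- Q7+Q10: time 2+2=4, value 14+11=25
- Q5+Q7: time 4+2=6, value 11+14=25
- Q5+Q10: time 4+2=6, value 11+11=22
- Q9: time 7, value 18
Best: 58 marks.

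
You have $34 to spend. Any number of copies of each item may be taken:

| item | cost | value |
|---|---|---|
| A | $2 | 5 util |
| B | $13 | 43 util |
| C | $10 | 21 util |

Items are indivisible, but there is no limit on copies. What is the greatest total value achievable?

106 util

Best value-per-unit is B at 43/13; filling with it alone gives 2×43 = 86.
Optimal mix: 4×A + 2×B → cost 34, value 106.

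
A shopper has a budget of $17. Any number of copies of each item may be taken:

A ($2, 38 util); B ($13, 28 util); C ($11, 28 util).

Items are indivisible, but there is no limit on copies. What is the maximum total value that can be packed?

Best value-per-unit is A at 38/2, and filling with it alone uses cost 8×2=16. No mix of the others beats 8×38 = 304.

304 util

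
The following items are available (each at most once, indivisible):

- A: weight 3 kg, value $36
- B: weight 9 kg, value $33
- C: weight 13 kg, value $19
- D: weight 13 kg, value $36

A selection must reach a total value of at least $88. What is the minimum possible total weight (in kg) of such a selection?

Subsets with value ≥ 88, sorted by total weight:
- A+B+D: weight 25, value 105
- A+B+C: weight 25, value 88
- A+C+D: weight 29, value 91
Minimum weight: 25 kg.

25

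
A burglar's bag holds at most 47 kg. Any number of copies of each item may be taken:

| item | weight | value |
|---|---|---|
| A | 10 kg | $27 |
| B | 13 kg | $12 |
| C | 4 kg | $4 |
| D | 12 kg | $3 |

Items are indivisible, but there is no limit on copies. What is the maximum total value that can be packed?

$112

Best value-per-unit is A at 27/10; filling with it alone gives 4×27 = 108.
Optimal mix: 4×A + 1×C → weight 44, value 112.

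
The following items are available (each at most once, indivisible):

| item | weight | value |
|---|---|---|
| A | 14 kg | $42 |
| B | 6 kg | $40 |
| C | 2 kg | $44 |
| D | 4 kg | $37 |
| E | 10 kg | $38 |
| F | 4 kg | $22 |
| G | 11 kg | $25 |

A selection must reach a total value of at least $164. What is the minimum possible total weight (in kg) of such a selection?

Subsets with value ≥ 164, sorted by total weight:
- B+C+D+E+F: weight 26, value 181
- B+C+D+F+G: weight 27, value 168
Minimum weight: 26 kg.

26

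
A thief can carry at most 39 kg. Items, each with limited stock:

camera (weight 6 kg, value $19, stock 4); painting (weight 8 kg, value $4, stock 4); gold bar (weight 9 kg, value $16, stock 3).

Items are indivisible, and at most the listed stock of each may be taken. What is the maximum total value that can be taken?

Top feasible selections:
- 4×camera + 1×gold bar: weight 33, value 92
- 3×camera + 2×gold bar: weight 36, value 89
- 2×camera + 3×gold bar: weight 39, value 86
Best: $92.

$92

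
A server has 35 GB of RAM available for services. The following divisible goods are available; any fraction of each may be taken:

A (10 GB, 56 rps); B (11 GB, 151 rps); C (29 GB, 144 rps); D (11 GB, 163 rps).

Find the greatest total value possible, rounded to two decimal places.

Take in order of value per unit:
- D (163/11 per unit): all 11 → value 163, running total 163.00
- B (151/11 per unit): all 11 → value 151, running total 314.00
- A (56/10 per unit): all 10 → value 56, running total 370.00
- C (144/29 per unit): 3 of 29 → value 3×144/29 = 14.8966, running total 384.90
Total 384.90.

384.90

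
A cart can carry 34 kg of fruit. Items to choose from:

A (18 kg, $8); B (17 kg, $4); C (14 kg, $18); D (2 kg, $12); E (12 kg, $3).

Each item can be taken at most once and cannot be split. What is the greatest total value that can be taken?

$38

This is a 0/1 knapsack; check combinations near the capacity.
- A+C+D: weight 18+14+2=34, value 8+18+12=38
- B+C+D: weight 17+14+2=33, value 4+18+12=34
- C+D+E: weight 14+2+12=28, value 18+12+3=33
- C+D: weight 14+2=16, value 18+12=30
Best: $38.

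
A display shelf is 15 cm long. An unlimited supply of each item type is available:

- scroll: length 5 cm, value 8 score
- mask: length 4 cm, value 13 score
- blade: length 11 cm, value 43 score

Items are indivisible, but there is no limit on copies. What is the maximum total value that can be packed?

Best value-per-unit is blade at 43/11; filling with it alone gives 1×43 = 43.
Optimal mix: 1×mask + 1×blade → length 15, value 56.

56 score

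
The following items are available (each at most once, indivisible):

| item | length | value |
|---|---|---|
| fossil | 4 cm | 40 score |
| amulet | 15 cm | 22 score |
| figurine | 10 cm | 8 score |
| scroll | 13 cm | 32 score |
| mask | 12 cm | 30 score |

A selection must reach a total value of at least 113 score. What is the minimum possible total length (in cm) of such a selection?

Subsets with value ≥ 113, sorted by total length:
- fossil+amulet+scroll+mask: length 44, value 124
- fossil+amulet+figurine+scroll+mask: length 54, value 132
Minimum length: 44 cm.

44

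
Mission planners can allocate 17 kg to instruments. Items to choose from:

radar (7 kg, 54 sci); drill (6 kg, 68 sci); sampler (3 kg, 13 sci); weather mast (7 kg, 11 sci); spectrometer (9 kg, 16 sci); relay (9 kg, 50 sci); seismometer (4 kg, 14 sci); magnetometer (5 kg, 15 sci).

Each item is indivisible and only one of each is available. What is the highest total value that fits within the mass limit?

136 sci

Check high-value combinations within 17 kg:
- radar+drill+seismometer: mass 7+6+4=17, value 54+68+14=136
- radar+drill+sampler: mass 7+6+3=16, value 54+68+13=135
- radar+drill: mass 7+6=13, value 54+68=122
- drill+relay: mass 6+9=15, value 68+50=118
Best: 136 sci.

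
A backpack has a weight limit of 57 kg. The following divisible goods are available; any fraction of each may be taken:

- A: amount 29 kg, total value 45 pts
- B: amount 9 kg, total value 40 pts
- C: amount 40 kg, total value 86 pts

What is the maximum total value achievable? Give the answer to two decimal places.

138.41

Take in order of value per unit:
- B (40/9 per unit): all 9 → value 40, running total 40.00
- C (86/40 per unit): all 40 → value 86, running total 126.00
- A (45/29 per unit): 8 of 29 → value 8×45/29 = 12.4138, running total 138.41
Total 138.41.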